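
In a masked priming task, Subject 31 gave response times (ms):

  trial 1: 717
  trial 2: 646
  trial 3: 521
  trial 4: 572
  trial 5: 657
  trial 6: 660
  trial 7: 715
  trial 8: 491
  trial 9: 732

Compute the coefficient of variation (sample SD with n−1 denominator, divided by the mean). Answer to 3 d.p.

n = 9, Σ = 5711, M = 634.5556
Σ(x−M)² = 61462.222; s = √(61462.222/8) = 87.6515
CV = 87.6515 / 634.5556 = 0.13813

0.138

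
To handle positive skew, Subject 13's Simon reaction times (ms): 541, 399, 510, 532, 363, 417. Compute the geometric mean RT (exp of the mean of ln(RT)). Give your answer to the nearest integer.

ln(RT): 6.2934, 5.9890, 6.2344, 6.2766, 5.8944, 6.0331
Mean ln(RT) = 36.7209/6 = 6.12015
Geometric mean = exp(6.12015) = 454.93 ms

455 ms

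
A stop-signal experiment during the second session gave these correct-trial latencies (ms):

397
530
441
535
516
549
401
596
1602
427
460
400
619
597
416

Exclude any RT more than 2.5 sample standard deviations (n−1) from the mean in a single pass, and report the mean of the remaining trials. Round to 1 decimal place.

n = 15, ΣRT = 8486, M = 565.733
Σ(x−M)² = 1235034.93; s = √(1235034.93/14) = 297.013
Cutoffs: 565.733 ± 2.5·297.013 → [-176.8, 1308.3]
Outside: 1602 → excluded.
Retained (n=14): Σ = 6884, mean = 6884/14 = 491.714

491.7 ms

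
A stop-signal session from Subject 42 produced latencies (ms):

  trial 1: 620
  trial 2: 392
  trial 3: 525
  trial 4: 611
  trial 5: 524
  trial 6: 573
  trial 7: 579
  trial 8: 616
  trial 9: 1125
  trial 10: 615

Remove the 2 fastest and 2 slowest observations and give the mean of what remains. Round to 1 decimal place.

Sorted: 392, 524, 525, 573, 579, 611, 615, 616, 620, 1125
Drop lowest 2 (392, 524) and highest 2 (620, 1125)
Remaining (n=6): Σ = 3519, mean = 3519/6 = 586.500

586.5 ms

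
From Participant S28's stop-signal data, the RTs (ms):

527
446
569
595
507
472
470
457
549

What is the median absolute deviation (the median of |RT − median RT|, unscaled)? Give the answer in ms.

42 ms

Sorted: 446, 457, 470, 472, 507, 527, 549, 569, 595 → median = 507
|x − 507|: 20, 61, 62, 88, 0, 35, 37, 50, 42
Sorted deviations: 0, 20, 35, 37, 42, 50, 61, 62, 88 → MAD = 42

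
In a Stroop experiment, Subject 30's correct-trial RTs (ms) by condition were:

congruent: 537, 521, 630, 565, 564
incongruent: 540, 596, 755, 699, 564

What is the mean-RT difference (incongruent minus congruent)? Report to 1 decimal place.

67.4 ms

M(congruent) = 2817/5 = 563.400
M(incongruent) = 3154/5 = 630.800
Difference = 630.800 − 563.400 = 67.400 ms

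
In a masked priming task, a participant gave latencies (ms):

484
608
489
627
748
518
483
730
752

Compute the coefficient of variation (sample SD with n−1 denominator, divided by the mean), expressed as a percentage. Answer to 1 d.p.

19.3%

n = 9, Σ = 5439, M = 604.3333
Σ(x−M)² = 108722.000; s = √(108722.000/8) = 116.5772
CV = 116.5772 / 604.3333 = 0.19290 = 19.290%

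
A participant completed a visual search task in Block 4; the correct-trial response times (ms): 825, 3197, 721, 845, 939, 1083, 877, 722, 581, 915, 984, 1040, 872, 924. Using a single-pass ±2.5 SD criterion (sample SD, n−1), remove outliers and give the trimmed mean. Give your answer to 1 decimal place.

n = 14, ΣRT = 14525, M = 1037.500
Σ(x−M)² = 5249437.50; s = √(5249437.50/13) = 635.455
Cutoffs: 1037.500 ± 2.5·635.455 → [-551.1, 2626.1]
Outside: 3197 → excluded.
Retained (n=13): Σ = 11328, mean = 11328/13 = 871.385

871.4 ms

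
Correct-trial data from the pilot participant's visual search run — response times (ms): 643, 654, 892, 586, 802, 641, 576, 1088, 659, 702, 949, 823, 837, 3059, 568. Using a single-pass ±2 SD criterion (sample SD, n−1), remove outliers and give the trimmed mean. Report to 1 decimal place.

744.3 ms

n = 15, ΣRT = 13479, M = 898.600
Σ(x−M)² = 5323289.60; s = √(5323289.60/14) = 616.632
Cutoffs: 898.600 ± 2·616.632 → [-334.7, 2131.9]
Outside: 3059 → excluded.
Retained (n=14): Σ = 10420, mean = 10420/14 = 744.286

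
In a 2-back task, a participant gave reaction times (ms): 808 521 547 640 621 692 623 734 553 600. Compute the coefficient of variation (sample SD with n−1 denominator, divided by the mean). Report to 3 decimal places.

0.141

n = 10, Σ = 6339, M = 633.9000
Σ(x−M)² = 72020.900; s = √(72020.900/9) = 89.4557
CV = 89.4557 / 633.9000 = 0.14112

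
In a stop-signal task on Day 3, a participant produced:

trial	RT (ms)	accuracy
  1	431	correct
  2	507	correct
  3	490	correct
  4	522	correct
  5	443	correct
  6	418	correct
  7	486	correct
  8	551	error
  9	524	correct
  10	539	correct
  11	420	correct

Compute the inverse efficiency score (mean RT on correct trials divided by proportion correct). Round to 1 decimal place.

Correct trials (n=10): 431, 507, 490, 522, 443, 418, 486, 524, 539, 420
Mean correct RT = 4780/10 = 478.0000 ms
Proportion correct = 10/11
IES = 478.0000 / (10/11) = 525.800 ms

525.8 ms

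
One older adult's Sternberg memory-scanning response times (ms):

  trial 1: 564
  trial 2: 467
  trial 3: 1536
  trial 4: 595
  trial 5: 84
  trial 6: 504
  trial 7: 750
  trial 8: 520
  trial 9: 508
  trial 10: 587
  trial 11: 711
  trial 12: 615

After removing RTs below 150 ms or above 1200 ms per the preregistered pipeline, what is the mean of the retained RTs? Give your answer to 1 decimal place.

582.1 ms

Excluded: 84, 1536
Retained (n=10): Σ = 5821
Mean = 5821/10 = 582.1000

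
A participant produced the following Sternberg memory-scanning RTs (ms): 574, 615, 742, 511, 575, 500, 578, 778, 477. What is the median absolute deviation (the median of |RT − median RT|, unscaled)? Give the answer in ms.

64 ms

Sorted: 477, 500, 511, 574, 575, 578, 615, 742, 778 → median = 575
|x − 575|: 1, 40, 167, 64, 0, 75, 3, 203, 98
Sorted deviations: 0, 1, 3, 40, 64, 75, 98, 167, 203 → MAD = 64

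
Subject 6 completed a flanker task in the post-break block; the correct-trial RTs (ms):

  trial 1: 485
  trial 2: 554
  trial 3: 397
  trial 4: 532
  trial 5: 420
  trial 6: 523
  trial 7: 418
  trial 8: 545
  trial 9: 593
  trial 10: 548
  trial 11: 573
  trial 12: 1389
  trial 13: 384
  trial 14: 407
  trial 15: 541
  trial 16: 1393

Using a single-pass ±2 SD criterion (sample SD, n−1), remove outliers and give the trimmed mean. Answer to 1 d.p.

n = 16, ΣRT = 9702, M = 606.375
Σ(x−M)² = 1477239.75; s = √(1477239.75/15) = 313.819
Cutoffs: 606.375 ± 2·313.819 → [-21.3, 1234.0]
Outside: 1389, 1393 → excluded.
Retained (n=14): Σ = 6920, mean = 6920/14 = 494.286

494.3 ms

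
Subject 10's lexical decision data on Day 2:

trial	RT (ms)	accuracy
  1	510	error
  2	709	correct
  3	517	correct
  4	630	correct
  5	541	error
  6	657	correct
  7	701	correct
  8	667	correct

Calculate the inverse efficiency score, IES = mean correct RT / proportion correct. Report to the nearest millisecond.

Correct trials (n=6): 709, 517, 630, 657, 701, 667
Mean correct RT = 3881/6 = 646.8333 ms
Proportion correct = 6/8
IES = 646.8333 / (6/8) = 862.444 ms

862 ms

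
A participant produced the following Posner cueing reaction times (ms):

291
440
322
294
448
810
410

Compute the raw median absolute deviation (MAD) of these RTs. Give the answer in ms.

Sorted: 291, 294, 322, 410, 440, 448, 810 → median = 410
|x − 410|: 119, 30, 88, 116, 38, 400, 0
Sorted deviations: 0, 30, 38, 88, 116, 119, 400 → MAD = 88

88 ms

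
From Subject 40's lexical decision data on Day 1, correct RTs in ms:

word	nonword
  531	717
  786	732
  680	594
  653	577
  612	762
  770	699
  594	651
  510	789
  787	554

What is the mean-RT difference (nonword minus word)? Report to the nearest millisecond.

M(word) = 5923/9 = 658.111
M(nonword) = 6075/9 = 675.000
Difference = 675.000 − 658.111 = 16.889 ms

17 ms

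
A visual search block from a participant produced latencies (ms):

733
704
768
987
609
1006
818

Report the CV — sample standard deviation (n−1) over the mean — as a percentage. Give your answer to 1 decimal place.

n = 7, Σ = 5625, M = 803.5714
Σ(x−M)² = 128849.714; s = √(128849.714/6) = 146.5433
CV = 146.5433 / 803.5714 = 0.18237 = 18.237%

18.2%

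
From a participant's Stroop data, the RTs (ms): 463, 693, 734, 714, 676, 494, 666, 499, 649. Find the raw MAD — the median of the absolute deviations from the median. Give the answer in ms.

48 ms

Sorted: 463, 494, 499, 649, 666, 676, 693, 714, 734 → median = 666
|x − 666|: 203, 27, 68, 48, 10, 172, 0, 167, 17
Sorted deviations: 0, 10, 17, 27, 48, 68, 167, 172, 203 → MAD = 48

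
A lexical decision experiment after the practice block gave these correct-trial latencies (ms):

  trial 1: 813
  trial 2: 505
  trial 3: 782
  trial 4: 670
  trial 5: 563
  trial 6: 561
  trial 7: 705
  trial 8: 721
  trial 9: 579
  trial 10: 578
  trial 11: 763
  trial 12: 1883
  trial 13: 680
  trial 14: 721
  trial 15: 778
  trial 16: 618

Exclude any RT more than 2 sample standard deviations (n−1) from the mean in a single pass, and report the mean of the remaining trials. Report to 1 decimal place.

669.1 ms

n = 16, ΣRT = 11920, M = 745.000
Σ(x−M)² = 1511206.00; s = √(1511206.00/15) = 317.407
Cutoffs: 745.000 ± 2·317.407 → [110.2, 1379.8]
Outside: 1883 → excluded.
Retained (n=15): Σ = 10037, mean = 10037/15 = 669.133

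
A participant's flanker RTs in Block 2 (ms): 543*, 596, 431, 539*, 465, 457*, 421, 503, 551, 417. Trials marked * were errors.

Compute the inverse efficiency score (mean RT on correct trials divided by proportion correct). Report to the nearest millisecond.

691 ms

Correct trials (n=7): 596, 431, 465, 421, 503, 551, 417
Mean correct RT = 3384/7 = 483.4286 ms
Proportion correct = 7/10
IES = 483.4286 / (7/10) = 690.612 ms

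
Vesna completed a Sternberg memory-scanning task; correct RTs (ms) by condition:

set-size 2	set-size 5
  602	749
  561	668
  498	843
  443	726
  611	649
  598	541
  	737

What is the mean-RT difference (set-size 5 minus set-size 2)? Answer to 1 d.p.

149.7 ms

M(set-size 2) = 3313/6 = 552.167
M(set-size 5) = 4913/7 = 701.857
Difference = 701.857 − 552.167 = 149.690 ms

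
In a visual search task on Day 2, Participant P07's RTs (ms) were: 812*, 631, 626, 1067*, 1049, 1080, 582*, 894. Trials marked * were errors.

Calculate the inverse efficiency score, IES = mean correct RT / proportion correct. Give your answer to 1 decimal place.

1369.6 ms

Correct trials (n=5): 631, 626, 1049, 1080, 894
Mean correct RT = 4280/5 = 856.0000 ms
Proportion correct = 5/8
IES = 856.0000 / (5/8) = 1369.600 ms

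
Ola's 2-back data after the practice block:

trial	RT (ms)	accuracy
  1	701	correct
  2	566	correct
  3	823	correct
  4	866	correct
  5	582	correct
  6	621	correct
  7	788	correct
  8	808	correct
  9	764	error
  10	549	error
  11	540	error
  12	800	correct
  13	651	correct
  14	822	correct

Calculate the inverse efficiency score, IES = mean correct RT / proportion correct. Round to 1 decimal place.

928.9 ms

Correct trials (n=11): 701, 566, 823, 866, 582, 621, 788, 808, 800, 651, 822
Mean correct RT = 8028/11 = 729.8182 ms
Proportion correct = 11/14
IES = 729.8182 / (11/14) = 928.860 ms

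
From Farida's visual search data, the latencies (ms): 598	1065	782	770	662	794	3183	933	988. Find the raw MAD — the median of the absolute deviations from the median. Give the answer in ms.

Sorted: 598, 662, 770, 782, 794, 933, 988, 1065, 3183 → median = 794
|x − 794|: 196, 271, 12, 24, 132, 0, 2389, 139, 194
Sorted deviations: 0, 12, 24, 132, 139, 194, 196, 271, 2389 → MAD = 139

139 ms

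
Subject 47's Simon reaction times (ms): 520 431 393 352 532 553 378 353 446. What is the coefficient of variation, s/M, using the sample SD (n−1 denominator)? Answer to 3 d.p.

0.178

n = 9, Σ = 3958, M = 439.7778
Σ(x−M)² = 49115.556; s = √(49115.556/8) = 78.3546
CV = 78.3546 / 439.7778 = 0.17817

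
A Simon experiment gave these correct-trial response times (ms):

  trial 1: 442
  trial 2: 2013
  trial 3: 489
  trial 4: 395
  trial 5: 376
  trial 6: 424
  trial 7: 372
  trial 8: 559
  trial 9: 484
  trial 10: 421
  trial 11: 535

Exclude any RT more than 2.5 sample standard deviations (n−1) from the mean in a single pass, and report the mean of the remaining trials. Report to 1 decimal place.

n = 11, ΣRT = 6510, M = 591.818
Σ(x−M)² = 2259681.64; s = √(2259681.64/10) = 475.361
Cutoffs: 591.818 ± 2.5·475.361 → [-596.6, 1780.2]
Outside: 2013 → excluded.
Retained (n=10): Σ = 4497, mean = 4497/10 = 449.700

449.7 ms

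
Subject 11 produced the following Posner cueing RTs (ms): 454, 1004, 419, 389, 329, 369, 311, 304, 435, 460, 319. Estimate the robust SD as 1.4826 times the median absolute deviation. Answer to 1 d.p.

96.4 ms

Sorted: 304, 311, 319, 329, 369, 389, 419, 435, 454, 460, 1004 → median = 389
|x − 389| sorted: 0, 20, 30, 46, 60, 65, 70, 71, 78, 85, 615 → MAD = 65
Robust SD ≈ 1.4826 × 65 = 96.369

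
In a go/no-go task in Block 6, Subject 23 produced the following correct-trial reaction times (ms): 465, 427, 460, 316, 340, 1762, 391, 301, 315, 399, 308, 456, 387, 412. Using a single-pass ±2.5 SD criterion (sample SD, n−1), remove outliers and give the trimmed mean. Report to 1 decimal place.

382.8 ms

n = 14, ΣRT = 6739, M = 481.357
Σ(x−M)² = 1810609.21; s = √(1810609.21/13) = 373.199
Cutoffs: 481.357 ± 2.5·373.199 → [-451.6, 1414.4]
Outside: 1762 → excluded.
Retained (n=13): Σ = 4977, mean = 4977/13 = 382.846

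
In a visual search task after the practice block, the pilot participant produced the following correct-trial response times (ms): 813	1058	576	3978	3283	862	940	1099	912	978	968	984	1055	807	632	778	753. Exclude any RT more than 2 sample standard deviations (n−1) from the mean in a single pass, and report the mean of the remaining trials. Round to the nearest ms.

881 ms

n = 17, ΣRT = 20476, M = 1204.471
Σ(x−M)² = 13915886.24; s = √(13915886.24/16) = 932.600
Cutoffs: 1204.471 ± 2·932.600 → [-660.7, 3069.7]
Outside: 3283, 3978 → excluded.
Retained (n=15): Σ = 13215, mean = 13215/15 = 881.000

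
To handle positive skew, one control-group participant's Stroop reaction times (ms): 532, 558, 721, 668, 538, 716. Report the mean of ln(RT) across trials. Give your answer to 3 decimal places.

ln(RT): 6.2766, 6.3244, 6.5806, 6.5043, 6.2879, 6.5737
Σ ln(RT) = 38.5475
Mean = 38.5475/6 = 6.42458

6.425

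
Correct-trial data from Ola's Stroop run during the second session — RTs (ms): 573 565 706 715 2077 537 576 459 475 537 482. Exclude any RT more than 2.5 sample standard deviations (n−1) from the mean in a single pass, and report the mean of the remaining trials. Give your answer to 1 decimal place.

562.5 ms

n = 11, ΣRT = 7702, M = 700.182
Σ(x−M)² = 2155487.64; s = √(2155487.64/10) = 464.272
Cutoffs: 700.182 ± 2.5·464.272 → [-460.5, 1860.9]
Outside: 2077 → excluded.
Retained (n=10): Σ = 5625, mean = 5625/10 = 562.500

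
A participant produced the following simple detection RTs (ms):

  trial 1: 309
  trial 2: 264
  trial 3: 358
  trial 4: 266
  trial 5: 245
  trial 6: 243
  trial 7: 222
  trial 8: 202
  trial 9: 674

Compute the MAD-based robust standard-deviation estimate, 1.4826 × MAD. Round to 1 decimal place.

Sorted: 202, 222, 243, 245, 264, 266, 309, 358, 674 → median = 264
|x − 264| sorted: 0, 2, 19, 21, 42, 45, 62, 94, 410 → MAD = 42
Robust SD ≈ 1.4826 × 42 = 62.269

62.3 ms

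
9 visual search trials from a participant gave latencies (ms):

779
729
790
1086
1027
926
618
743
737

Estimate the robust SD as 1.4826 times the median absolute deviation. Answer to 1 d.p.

Sorted: 618, 729, 737, 743, 779, 790, 926, 1027, 1086 → median = 779
|x − 779| sorted: 0, 11, 36, 42, 50, 147, 161, 248, 307 → MAD = 50
Robust SD ≈ 1.4826 × 50 = 74.130

74.1 ms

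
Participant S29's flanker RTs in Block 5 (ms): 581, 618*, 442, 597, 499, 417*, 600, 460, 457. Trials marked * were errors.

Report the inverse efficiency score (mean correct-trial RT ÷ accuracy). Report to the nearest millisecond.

Correct trials (n=7): 581, 442, 597, 499, 600, 460, 457
Mean correct RT = 3636/7 = 519.4286 ms
Proportion correct = 7/9
IES = 519.4286 / (7/9) = 667.837 ms

668 ms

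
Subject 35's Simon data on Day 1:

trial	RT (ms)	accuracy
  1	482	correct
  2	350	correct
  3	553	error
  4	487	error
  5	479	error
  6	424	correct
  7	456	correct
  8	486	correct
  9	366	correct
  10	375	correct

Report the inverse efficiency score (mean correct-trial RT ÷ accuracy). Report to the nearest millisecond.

Correct trials (n=7): 482, 350, 424, 456, 486, 366, 375
Mean correct RT = 2939/7 = 419.8571 ms
Proportion correct = 7/10
IES = 419.8571 / (7/10) = 599.796 ms

600 ms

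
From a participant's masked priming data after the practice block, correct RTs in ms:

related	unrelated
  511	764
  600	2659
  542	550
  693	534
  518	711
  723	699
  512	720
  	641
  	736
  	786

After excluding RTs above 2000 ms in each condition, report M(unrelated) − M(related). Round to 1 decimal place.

unrelated: exclude 2659
M(related) = 4099/7 = 585.571
M(unrelated) = 6141/9 = 682.333
Difference = 682.333 − 585.571 = 96.762 ms

96.8 ms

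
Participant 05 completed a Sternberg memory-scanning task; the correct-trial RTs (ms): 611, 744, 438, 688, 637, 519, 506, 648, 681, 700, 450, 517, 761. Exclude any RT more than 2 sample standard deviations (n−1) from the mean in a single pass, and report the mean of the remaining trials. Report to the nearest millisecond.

608 ms

n = 13, ΣRT = 7900, M = 607.692
Σ(x−M)² = 145016.77; s = √(145016.77/12) = 109.931
Cutoffs: 607.692 ± 2·109.931 → [387.8, 827.6]
No RTs fall outside the cutoffs; all 13 retained. Mean = 7900/13 = 607.692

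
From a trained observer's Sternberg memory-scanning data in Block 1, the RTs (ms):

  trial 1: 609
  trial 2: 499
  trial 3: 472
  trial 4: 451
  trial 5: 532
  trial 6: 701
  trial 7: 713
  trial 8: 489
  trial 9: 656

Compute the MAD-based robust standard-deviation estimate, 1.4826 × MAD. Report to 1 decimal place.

Sorted: 451, 472, 489, 499, 532, 609, 656, 701, 713 → median = 532
|x − 532| sorted: 0, 33, 43, 60, 77, 81, 124, 169, 181 → MAD = 77
Robust SD ≈ 1.4826 × 77 = 114.160

114.2 ms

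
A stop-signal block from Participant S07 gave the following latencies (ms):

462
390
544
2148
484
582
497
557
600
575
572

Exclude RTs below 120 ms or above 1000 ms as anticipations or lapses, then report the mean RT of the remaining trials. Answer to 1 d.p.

Excluded: 2148
Retained (n=10): Σ = 5263
Mean = 5263/10 = 526.3000

526.3 ms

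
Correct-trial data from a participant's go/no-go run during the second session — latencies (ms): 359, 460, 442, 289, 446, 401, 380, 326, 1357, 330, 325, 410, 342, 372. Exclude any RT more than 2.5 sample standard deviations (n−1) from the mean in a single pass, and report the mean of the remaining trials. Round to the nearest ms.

n = 14, ΣRT = 6239, M = 445.643
Σ(x−M)² = 928815.21; s = √(928815.21/13) = 267.296
Cutoffs: 445.643 ± 2.5·267.296 → [-222.6, 1113.9]
Outside: 1357 → excluded.
Retained (n=13): Σ = 4882, mean = 4882/13 = 375.538

376 ms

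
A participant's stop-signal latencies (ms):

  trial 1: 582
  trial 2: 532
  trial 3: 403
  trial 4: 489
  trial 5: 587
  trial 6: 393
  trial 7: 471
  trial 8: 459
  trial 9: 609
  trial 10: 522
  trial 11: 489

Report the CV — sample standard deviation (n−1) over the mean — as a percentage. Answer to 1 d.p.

14.2%

n = 11, Σ = 5536, M = 503.2727
Σ(x−M)² = 51186.182; s = √(51186.182/10) = 71.5445
CV = 71.5445 / 503.2727 = 0.14216 = 14.216%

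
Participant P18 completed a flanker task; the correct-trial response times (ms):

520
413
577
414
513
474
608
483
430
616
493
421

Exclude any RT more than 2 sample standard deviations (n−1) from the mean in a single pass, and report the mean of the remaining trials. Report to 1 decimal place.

n = 12, ΣRT = 5962, M = 496.833
Σ(x−M)² = 58617.67; s = √(58617.67/11) = 72.999
Cutoffs: 496.833 ± 2·72.999 → [350.8, 642.8]
No RTs fall outside the cutoffs; all 12 retained. Mean = 5962/12 = 496.833

496.8 ms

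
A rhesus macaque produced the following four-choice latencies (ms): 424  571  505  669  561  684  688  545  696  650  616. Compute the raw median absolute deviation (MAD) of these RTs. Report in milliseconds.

Sorted: 424, 505, 545, 561, 571, 616, 650, 669, 684, 688, 696 → median = 616
|x − 616|: 192, 45, 111, 53, 55, 68, 72, 71, 80, 34, 0
Sorted deviations: 0, 34, 45, 53, 55, 68, 71, 72, 80, 111, 192 → MAD = 68

68 ms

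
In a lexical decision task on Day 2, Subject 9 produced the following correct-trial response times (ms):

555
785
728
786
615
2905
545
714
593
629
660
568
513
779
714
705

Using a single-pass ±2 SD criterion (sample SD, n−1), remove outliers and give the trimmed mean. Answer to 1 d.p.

659.3 ms

n = 16, ΣRT = 12794, M = 799.625
Σ(x−M)² = 4848043.75; s = √(4848043.75/15) = 568.509
Cutoffs: 799.625 ± 2·568.509 → [-337.4, 1936.6]
Outside: 2905 → excluded.
Retained (n=15): Σ = 9889, mean = 9889/15 = 659.267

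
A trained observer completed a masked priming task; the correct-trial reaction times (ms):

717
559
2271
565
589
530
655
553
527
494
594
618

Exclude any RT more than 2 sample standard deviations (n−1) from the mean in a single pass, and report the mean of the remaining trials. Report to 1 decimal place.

n = 12, ΣRT = 8672, M = 722.667
Σ(x−M)² = 2655450.67; s = √(2655450.67/11) = 491.329
Cutoffs: 722.667 ± 2·491.329 → [-260.0, 1705.3]
Outside: 2271 → excluded.
Retained (n=11): Σ = 6401, mean = 6401/11 = 581.909

581.9 ms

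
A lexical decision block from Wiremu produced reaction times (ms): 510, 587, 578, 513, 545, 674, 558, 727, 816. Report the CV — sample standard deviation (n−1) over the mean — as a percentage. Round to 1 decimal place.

n = 9, Σ = 5508, M = 612.0000
Σ(x−M)² = 88076.000; s = √(88076.000/8) = 104.9262
CV = 104.9262 / 612.0000 = 0.17145 = 17.145%

17.1%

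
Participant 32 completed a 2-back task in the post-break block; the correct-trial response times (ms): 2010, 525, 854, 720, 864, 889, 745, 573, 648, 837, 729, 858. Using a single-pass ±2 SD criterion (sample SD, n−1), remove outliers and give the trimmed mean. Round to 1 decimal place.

749.3 ms

n = 12, ΣRT = 10252, M = 854.333
Σ(x−M)² = 1613064.67; s = √(1613064.67/11) = 382.939
Cutoffs: 854.333 ± 2·382.939 → [88.5, 1620.2]
Outside: 2010 → excluded.
Retained (n=11): Σ = 8242, mean = 8242/11 = 749.273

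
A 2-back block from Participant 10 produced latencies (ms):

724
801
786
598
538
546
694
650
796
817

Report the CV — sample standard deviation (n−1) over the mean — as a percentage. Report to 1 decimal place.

15.4%

n = 10, Σ = 6950, M = 695.0000
Σ(x−M)² = 103728.000; s = √(103728.000/9) = 107.3561
CV = 107.3561 / 695.0000 = 0.15447 = 15.447%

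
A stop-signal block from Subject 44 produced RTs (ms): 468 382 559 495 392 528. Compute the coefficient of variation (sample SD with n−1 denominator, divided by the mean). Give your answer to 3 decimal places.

0.152

n = 6, Σ = 2824, M = 470.6667
Σ(x−M)² = 25739.333; s = √(25739.333/5) = 71.7486
CV = 71.7486 / 470.6667 = 0.15244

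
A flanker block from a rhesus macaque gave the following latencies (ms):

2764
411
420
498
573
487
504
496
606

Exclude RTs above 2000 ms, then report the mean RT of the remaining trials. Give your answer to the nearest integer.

499 ms

Excluded: 2764
Retained (n=8): Σ = 3995
Mean = 3995/8 = 499.3750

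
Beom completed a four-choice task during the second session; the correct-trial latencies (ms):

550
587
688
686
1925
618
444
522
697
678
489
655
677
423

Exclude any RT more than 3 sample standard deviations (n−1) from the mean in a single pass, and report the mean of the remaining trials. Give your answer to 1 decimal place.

n = 14, ΣRT = 9639, M = 688.500
Σ(x−M)² = 1762623.50; s = √(1762623.50/13) = 368.221
Cutoffs: 688.500 ± 3·368.221 → [-416.2, 1793.2]
Outside: 1925 → excluded.
Retained (n=13): Σ = 7714, mean = 7714/13 = 593.385

593.4 ms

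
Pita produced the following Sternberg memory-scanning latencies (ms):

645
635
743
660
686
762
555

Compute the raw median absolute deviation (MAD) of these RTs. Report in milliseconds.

26 ms

Sorted: 555, 635, 645, 660, 686, 743, 762 → median = 660
|x − 660|: 15, 25, 83, 0, 26, 102, 105
Sorted deviations: 0, 15, 25, 26, 83, 102, 105 → MAD = 26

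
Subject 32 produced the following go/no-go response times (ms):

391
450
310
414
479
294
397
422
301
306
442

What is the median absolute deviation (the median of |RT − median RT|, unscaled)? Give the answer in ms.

Sorted: 294, 301, 306, 310, 391, 397, 414, 422, 442, 450, 479 → median = 397
|x − 397|: 6, 53, 87, 17, 82, 103, 0, 25, 96, 91, 45
Sorted deviations: 0, 6, 17, 25, 45, 53, 82, 87, 91, 96, 103 → MAD = 53

53 ms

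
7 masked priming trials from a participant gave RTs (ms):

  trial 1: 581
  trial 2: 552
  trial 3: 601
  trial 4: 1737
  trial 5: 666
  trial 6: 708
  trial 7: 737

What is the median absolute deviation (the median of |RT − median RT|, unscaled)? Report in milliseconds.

71 ms

Sorted: 552, 581, 601, 666, 708, 737, 1737 → median = 666
|x − 666|: 85, 114, 65, 1071, 0, 42, 71
Sorted deviations: 0, 42, 65, 71, 85, 114, 1071 → MAD = 71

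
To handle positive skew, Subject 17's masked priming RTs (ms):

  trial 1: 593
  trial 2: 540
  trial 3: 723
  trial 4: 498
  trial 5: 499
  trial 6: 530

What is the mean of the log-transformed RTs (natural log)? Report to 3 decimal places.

6.326

ln(RT): 6.3852, 6.2916, 6.5834, 6.2106, 6.2126, 6.2729
Σ ln(RT) = 37.9563
Mean = 37.9563/6 = 6.32604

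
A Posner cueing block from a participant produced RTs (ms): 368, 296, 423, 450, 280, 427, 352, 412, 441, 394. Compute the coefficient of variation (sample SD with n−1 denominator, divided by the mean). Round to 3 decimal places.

0.154

n = 10, Σ = 3843, M = 384.3000
Σ(x−M)² = 31698.100; s = √(31698.100/9) = 59.3465
CV = 59.3465 / 384.3000 = 0.15443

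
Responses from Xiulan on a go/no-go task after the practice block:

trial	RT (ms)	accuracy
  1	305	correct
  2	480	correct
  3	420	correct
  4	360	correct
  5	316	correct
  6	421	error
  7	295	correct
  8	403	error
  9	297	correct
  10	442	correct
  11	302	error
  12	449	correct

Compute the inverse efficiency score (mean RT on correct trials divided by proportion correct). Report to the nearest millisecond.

Correct trials (n=9): 305, 480, 420, 360, 316, 295, 297, 442, 449
Mean correct RT = 3364/9 = 373.7778 ms
Proportion correct = 9/12
IES = 373.7778 / (9/12) = 498.370 ms

498 ms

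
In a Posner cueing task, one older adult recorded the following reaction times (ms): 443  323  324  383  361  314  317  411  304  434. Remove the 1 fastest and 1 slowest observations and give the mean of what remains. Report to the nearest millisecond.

Sorted: 304, 314, 317, 323, 324, 361, 383, 411, 434, 443
Drop lowest 1 (304) and highest 1 (443)
Remaining (n=8): Σ = 2867, mean = 2867/8 = 358.375

358 ms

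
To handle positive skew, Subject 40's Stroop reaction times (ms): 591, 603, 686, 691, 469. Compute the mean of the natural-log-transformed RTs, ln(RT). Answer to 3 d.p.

6.401

ln(RT): 6.3818, 6.4019, 6.5309, 6.5381, 6.1506
Σ ln(RT) = 32.0034
Mean = 32.0034/5 = 6.40067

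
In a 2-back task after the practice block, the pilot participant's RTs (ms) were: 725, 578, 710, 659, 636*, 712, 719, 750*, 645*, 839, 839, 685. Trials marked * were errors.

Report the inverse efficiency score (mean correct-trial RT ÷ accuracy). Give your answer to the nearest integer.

958 ms

Correct trials (n=9): 725, 578, 710, 659, 712, 719, 839, 839, 685
Mean correct RT = 6466/9 = 718.4444 ms
Proportion correct = 9/12
IES = 718.4444 / (9/12) = 957.926 ms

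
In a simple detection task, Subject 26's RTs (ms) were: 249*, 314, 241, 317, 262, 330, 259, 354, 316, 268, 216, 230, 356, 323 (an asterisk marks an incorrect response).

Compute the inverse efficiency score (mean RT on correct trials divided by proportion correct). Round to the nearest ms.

Correct trials (n=13): 314, 241, 317, 262, 330, 259, 354, 316, 268, 216, 230, 356, 323
Mean correct RT = 3786/13 = 291.2308 ms
Proportion correct = 13/14
IES = 291.2308 / (13/14) = 313.633 ms

314 ms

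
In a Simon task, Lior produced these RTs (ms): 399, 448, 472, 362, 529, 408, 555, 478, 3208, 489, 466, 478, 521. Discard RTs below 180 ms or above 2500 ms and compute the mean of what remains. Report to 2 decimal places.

467.08 ms

Excluded: 3208
Retained (n=12): Σ = 5605
Mean = 5605/12 = 467.0833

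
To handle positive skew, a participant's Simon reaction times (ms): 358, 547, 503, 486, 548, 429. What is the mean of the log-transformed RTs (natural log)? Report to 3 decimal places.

ln(RT): 5.8805, 6.3044, 6.2206, 6.1862, 6.3063, 6.0615
Σ ln(RT) = 36.9595
Mean = 36.9595/6 = 6.15992

6.160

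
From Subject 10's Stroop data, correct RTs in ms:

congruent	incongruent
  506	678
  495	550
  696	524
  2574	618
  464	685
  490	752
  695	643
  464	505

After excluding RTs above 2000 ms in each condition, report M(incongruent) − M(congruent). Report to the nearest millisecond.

congruent: exclude 2574
M(congruent) = 3810/7 = 544.286
M(incongruent) = 4955/8 = 619.375
Difference = 619.375 − 544.286 = 75.089 ms

75 ms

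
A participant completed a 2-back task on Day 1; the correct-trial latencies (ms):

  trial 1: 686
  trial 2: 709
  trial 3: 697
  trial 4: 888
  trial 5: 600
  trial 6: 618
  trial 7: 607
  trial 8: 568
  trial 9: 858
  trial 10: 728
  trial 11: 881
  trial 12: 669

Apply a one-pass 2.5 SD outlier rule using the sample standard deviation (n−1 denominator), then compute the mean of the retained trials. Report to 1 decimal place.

n = 12, ΣRT = 8509, M = 709.083
Σ(x−M)² = 136906.92; s = √(136906.92/11) = 111.562
Cutoffs: 709.083 ± 2.5·111.562 → [430.2, 988.0]
No RTs fall outside the cutoffs; all 12 retained. Mean = 8509/12 = 709.083

709.1 ms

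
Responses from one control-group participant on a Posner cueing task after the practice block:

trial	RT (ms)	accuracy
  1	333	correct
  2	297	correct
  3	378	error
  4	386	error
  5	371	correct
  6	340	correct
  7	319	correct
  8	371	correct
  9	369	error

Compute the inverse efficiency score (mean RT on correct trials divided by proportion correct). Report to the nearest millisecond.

Correct trials (n=6): 333, 297, 371, 340, 319, 371
Mean correct RT = 2031/6 = 338.5000 ms
Proportion correct = 6/9
IES = 338.5000 / (6/9) = 507.750 ms

508 ms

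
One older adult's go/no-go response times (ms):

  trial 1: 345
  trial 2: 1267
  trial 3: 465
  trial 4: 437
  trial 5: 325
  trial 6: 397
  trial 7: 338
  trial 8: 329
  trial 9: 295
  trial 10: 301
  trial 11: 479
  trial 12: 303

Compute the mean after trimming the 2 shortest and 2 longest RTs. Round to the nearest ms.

367 ms

Sorted: 295, 301, 303, 325, 329, 338, 345, 397, 437, 465, 479, 1267
Drop lowest 2 (295, 301) and highest 2 (479, 1267)
Remaining (n=8): Σ = 2939, mean = 2939/8 = 367.375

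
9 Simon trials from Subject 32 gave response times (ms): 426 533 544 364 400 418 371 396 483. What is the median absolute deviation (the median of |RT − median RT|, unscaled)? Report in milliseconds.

Sorted: 364, 371, 396, 400, 418, 426, 483, 533, 544 → median = 418
|x − 418|: 8, 115, 126, 54, 18, 0, 47, 22, 65
Sorted deviations: 0, 8, 18, 22, 47, 54, 65, 115, 126 → MAD = 47

47 ms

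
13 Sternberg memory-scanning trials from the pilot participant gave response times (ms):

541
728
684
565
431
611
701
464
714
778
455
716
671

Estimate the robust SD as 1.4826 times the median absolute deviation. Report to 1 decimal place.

Sorted: 431, 455, 464, 541, 565, 611, 671, 684, 701, 714, 716, 728, 778 → median = 671
|x − 671| sorted: 0, 13, 30, 43, 45, 57, 60, 106, 107, 130, 207, 216, 240 → MAD = 60
Robust SD ≈ 1.4826 × 60 = 88.956

89.0 ms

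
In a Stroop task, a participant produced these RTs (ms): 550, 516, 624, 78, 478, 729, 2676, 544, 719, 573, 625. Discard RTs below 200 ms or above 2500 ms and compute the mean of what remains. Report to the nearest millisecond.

595 ms

Excluded: 78, 2676
Retained (n=9): Σ = 5358
Mean = 5358/9 = 595.3333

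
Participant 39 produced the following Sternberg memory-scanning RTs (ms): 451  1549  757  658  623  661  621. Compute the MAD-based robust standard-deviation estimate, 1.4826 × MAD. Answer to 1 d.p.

Sorted: 451, 621, 623, 658, 661, 757, 1549 → median = 658
|x − 658| sorted: 0, 3, 35, 37, 99, 207, 891 → MAD = 37
Robust SD ≈ 1.4826 × 37 = 54.856

54.9 ms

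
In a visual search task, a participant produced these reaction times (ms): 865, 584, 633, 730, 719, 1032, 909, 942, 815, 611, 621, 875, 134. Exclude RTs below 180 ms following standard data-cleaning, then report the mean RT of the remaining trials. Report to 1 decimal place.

778.0 ms

Excluded: 134
Retained (n=12): Σ = 9336
Mean = 9336/12 = 778.0000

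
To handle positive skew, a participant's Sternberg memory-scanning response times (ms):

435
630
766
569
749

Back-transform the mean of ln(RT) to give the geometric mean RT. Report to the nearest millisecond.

617 ms

ln(RT): 6.0753, 6.4457, 6.6412, 6.3439, 6.6187
Mean ln(RT) = 32.1249/5 = 6.42497
Geometric mean = exp(6.42497) = 617.06 ms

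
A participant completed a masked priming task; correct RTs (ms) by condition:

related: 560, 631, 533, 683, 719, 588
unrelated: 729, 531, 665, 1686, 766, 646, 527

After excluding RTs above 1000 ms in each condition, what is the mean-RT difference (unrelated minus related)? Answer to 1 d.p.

unrelated: exclude 1686
M(related) = 3714/6 = 619.000
M(unrelated) = 3864/6 = 644.000
Difference = 644.000 − 619.000 = 25.000 ms

25.0 ms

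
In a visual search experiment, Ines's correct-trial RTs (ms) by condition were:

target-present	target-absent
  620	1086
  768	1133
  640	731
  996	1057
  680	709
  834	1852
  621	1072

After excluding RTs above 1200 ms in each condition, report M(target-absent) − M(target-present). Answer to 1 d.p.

227.7 ms

target-absent: exclude 1852
M(target-present) = 5159/7 = 737.000
M(target-absent) = 5788/6 = 964.667
Difference = 964.667 − 737.000 = 227.667 ms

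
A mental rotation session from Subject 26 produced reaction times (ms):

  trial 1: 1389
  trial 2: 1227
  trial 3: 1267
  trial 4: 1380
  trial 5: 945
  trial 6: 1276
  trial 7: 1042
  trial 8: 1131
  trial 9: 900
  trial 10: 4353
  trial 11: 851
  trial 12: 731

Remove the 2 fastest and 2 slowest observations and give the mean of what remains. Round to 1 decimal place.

Sorted: 731, 851, 900, 945, 1042, 1131, 1227, 1267, 1276, 1380, 1389, 4353
Drop lowest 2 (731, 851) and highest 2 (1389, 4353)
Remaining (n=8): Σ = 9168, mean = 9168/8 = 1146.000

1146.0 ms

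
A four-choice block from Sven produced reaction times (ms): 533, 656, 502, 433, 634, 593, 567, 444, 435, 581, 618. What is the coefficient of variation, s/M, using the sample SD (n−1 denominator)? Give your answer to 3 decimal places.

n = 11, Σ = 5996, M = 545.0909
Σ(x−M)² = 66492.909; s = √(66492.909/10) = 81.5432
CV = 81.5432 / 545.0909 = 0.14960

0.150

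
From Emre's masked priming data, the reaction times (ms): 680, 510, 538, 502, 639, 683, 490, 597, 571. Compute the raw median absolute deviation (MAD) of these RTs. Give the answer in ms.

Sorted: 490, 502, 510, 538, 571, 597, 639, 680, 683 → median = 571
|x − 571|: 109, 61, 33, 69, 68, 112, 81, 26, 0
Sorted deviations: 0, 26, 33, 61, 68, 69, 81, 109, 112 → MAD = 68

68 ms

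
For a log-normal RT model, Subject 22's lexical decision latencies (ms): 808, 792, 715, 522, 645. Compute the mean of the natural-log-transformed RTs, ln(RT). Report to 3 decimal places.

ln(RT): 6.6946, 6.6746, 6.5723, 6.2577, 6.4693
Σ ln(RT) = 32.6683
Mean = 32.6683/5 = 6.53366

6.534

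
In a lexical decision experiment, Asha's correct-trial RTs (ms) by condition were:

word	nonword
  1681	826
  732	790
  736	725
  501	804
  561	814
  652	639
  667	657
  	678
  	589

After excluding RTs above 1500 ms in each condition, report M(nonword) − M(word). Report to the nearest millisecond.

word: exclude 1681
M(word) = 3849/6 = 641.500
M(nonword) = 6522/9 = 724.667
Difference = 724.667 − 641.500 = 83.167 ms

83 ms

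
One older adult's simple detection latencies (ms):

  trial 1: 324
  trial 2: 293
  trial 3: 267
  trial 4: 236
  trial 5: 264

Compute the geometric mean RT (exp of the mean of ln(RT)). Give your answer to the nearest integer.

ln(RT): 5.7807, 5.6802, 5.5872, 5.4638, 5.5759
Mean ln(RT) = 28.0879/5 = 5.61759
Geometric mean = exp(5.61759) = 275.23 ms

275 ms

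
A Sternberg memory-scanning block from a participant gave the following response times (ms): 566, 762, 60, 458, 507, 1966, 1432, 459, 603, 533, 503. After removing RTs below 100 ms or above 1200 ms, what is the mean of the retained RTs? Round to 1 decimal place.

548.9 ms

Excluded: 60, 1432, 1966
Retained (n=8): Σ = 4391
Mean = 4391/8 = 548.8750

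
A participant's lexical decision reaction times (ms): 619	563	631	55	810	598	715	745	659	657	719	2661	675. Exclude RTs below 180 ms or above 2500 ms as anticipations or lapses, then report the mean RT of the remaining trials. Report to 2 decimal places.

671.91 ms

Excluded: 55, 2661
Retained (n=11): Σ = 7391
Mean = 7391/11 = 671.9091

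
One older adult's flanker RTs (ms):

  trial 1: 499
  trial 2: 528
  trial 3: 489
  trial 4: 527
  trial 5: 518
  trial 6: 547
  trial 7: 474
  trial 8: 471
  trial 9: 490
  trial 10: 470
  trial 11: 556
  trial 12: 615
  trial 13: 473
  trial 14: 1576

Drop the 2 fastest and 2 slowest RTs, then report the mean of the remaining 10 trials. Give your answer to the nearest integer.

510 ms

Sorted: 470, 471, 473, 474, 489, 490, 499, 518, 527, 528, 547, 556, 615, 1576
Drop lowest 2 (470, 471) and highest 2 (615, 1576)
Remaining (n=10): Σ = 5101, mean = 5101/10 = 510.100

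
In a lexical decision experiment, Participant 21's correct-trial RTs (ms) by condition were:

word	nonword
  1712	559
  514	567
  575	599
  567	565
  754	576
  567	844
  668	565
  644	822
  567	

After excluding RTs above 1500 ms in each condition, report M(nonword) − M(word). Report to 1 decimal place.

30.1 ms

word: exclude 1712
M(word) = 4856/8 = 607.000
M(nonword) = 5097/8 = 637.125
Difference = 637.125 − 607.000 = 30.125 ms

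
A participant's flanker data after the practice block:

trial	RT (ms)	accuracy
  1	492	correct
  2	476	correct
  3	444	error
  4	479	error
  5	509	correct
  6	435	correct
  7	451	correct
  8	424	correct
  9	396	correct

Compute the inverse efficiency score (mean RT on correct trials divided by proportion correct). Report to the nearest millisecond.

585 ms

Correct trials (n=7): 492, 476, 509, 435, 451, 424, 396
Mean correct RT = 3183/7 = 454.7143 ms
Proportion correct = 7/9
IES = 454.7143 / (7/9) = 584.633 ms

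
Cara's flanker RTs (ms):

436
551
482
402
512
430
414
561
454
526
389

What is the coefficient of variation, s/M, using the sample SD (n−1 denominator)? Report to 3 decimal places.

n = 11, Σ = 5157, M = 468.8182
Σ(x−M)² = 37203.636; s = √(37203.636/10) = 60.9948
CV = 60.9948 / 468.8182 = 0.13010

0.130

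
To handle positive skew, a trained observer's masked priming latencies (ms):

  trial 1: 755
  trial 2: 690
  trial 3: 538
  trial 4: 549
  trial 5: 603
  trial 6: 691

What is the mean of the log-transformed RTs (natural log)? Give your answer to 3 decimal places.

6.450

ln(RT): 6.6267, 6.5367, 6.2879, 6.3081, 6.4019, 6.5381
Σ ln(RT) = 38.6994
Mean = 38.6994/6 = 6.44990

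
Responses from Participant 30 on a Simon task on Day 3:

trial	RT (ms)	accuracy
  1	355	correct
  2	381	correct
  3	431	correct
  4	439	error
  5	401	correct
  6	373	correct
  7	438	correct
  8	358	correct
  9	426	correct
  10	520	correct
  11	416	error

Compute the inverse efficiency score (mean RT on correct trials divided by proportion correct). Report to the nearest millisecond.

500 ms

Correct trials (n=9): 355, 381, 431, 401, 373, 438, 358, 426, 520
Mean correct RT = 3683/9 = 409.2222 ms
Proportion correct = 9/11
IES = 409.2222 / (9/11) = 500.160 ms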